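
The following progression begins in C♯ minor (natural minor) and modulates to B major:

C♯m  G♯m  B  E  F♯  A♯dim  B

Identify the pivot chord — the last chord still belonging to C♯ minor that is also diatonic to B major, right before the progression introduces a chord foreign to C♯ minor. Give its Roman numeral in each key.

Chords diatonic to C♯ minor: C♯m, D♯dim, E, F♯m, G♯m, A, B.
Reading the progression, the first chord not in that set is F♯, so the modulation leaves C♯ minor there.
The chord immediately before F♯ is E, which is diatonic to both keys: III in C♯ minor and IV in B major.

E — III in C♯ minor, IV in B major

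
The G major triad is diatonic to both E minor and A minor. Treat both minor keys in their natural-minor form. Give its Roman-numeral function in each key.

III in E minor; VII in A minor

The scale of E minor (natural minor) is E F# G A B C D; G is degree 3, and the triad built there (G-B-D) is major, so it is III.
The scale of A minor (natural minor) is A B C D E F G; G is degree 7, and the triad built there (G-B-D) is major, so it is VII.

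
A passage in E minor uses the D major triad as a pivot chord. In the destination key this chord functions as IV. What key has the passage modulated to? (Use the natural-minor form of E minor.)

A major

The numeral IV denotes a major triad on scale degree 4. With D on degree 4, the tonic of the new key is A.
Degree 4 carries a major triad in major keys, so the destination is A major.
Check: the diatonic triads of A major are A (I), Bm (ii), C#m (iii), D (IV), E (V), F#m (vi), G#dim (vii°) — D major is indeed IV.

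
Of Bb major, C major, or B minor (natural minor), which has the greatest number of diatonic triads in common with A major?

B minor

Triads of A major: A major (I), B minor (ii), C# minor (iii), D major (IV), E major (V), F# minor (vi), G# diminished (vii°).
Bb major shares 0: none.
C major shares 0: none.
B minor (natural minor) shares 4: A, Bm, D, F#m.
The most common triads (4) are shared with B minor.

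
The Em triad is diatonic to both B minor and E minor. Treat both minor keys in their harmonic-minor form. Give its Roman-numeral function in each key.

The scale of B minor (harmonic minor) is B C# D E F# G A#; E is degree 4, and the triad built there (E-G-B) is minor, so it is iv.
The scale of E minor (harmonic minor) is E F# G A B C D#; E is degree 1, and the triad built there (E-G-B) is minor, so it is i.

iv in B minor; i in E minor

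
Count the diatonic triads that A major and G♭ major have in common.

0

Diatonic triads of A major: A (I), Bm (ii), C♯m (iii), D (IV), E (V), F♯m (vi), G♯dim (vii°).
Diatonic triads of G♭ major: G♭ (I), A♭m (ii), B♭m (iii), C♭ (IV), D♭ (V), E♭m (vi), Fdim (vii°).
No triad has the same root and quality in both keys.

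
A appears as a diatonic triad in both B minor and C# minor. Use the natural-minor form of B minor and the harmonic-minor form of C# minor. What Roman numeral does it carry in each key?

VII in B minor; VI in C# minor

The scale of B minor (natural minor) is B C# D E F# G A; A is degree 7, and the triad built there (A-C#-E) is major, so it is VII.
The scale of C# minor (harmonic minor) is C# D# E F# G# A B#; A is degree 6, and the triad built there (A-C#-E) is major, so it is VI.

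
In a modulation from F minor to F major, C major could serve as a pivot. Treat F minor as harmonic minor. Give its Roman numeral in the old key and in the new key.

V in F minor; V in F major

The scale of F minor (harmonic minor) is F G A♭ B♭ C D♭ E; C is degree 5, and the triad built there (C-E-G) is major, so it is V.
The scale of F major is F G A B♭ C D E; C is degree 5, and the triad built there (C-E-G) is major, so it is V.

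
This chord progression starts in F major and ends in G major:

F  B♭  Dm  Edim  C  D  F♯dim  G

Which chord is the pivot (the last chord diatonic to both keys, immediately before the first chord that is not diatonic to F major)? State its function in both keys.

Chords diatonic to F major: F, Gm, Am, B♭, C, Dm, Edim.
Reading the progression, the first chord not in that set is D, so the modulation leaves F major there.
The chord immediately before D is C, which is diatonic to both keys: V in F major and IV in G major.

C — V in F major, IV in G major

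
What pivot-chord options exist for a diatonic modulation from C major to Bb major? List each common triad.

Triads in C major: C (I), Dm (ii), Em (iii), F (IV), G (V), Am (vi), Bdim (vii°).
Triads in Bb major: Bb (I), Cm (ii), Dm (iii), Eb (IV), F (V), Gm (vi), Adim (vii°).
Shared triads with their functions: Dm (ii in C major, iii in Bb major); F (IV in C major, V in Bb major).

Dm, F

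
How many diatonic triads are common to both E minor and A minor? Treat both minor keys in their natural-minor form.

4

Diatonic triads of E minor (natural minor): E minor (i), F# diminished (ii°), G major (III), A minor (iv), B minor (v), C major (VI), D major (VII).
Diatonic triads of A minor (natural minor): A minor (i), B diminished (ii°), C major (III), D minor (iv), E minor (v), F major (VI), G major (VII).
Matching root and quality in both lists: E minor, G major, A minor, C major.
That gives 4 common triads.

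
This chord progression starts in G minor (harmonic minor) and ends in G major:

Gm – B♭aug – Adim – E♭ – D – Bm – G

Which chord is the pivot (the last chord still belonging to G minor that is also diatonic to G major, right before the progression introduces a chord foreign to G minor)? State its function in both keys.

D — V in G minor, V in G major

Chords diatonic to G minor: Gm, Adim, B♭aug, Cm, D, E♭, F♯dim.
Reading the progression, the first chord not in that set is Bm, so the modulation leaves G minor there.
The chord immediately before Bm is D, which is diatonic to both keys: V in G minor and V in G major.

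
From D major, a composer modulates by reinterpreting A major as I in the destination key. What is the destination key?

A major

The numeral I denotes a major triad on scale degree 1. With A on degree 1, the tonic of the new key is A.
Degree 1 carries a major triad in major keys, so the destination is A major.
Check: the diatonic triads of A major are A (I), Bm (ii), C#m (iii), D (IV), E (V), F#m (vi), G#dim (vii°) — A major is indeed I.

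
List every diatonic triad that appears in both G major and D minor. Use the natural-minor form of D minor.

Am, C

Triads in G major: G major (I), A minor (ii), B minor (iii), C major (IV), D major (V), E minor (vi), F♯ diminished (vii°).
Triads in D minor (natural minor): D minor (i), E diminished (ii°), F major (III), G minor (iv), A minor (v), B♭ major (VI), C major (VII).
Shared triads with their functions: A minor (ii in G major, v in D minor); C major (IV in G major, VII in D minor).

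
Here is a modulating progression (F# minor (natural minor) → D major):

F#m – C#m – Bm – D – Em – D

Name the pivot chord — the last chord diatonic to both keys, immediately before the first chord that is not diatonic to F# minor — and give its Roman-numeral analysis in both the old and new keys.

Chords diatonic to F# minor: F#m, G#dim, A, Bm, C#m, D, E.
Reading the progression, the first chord not in that set is Em, so the modulation leaves F# minor there.
The chord immediately before Em is D, which is diatonic to both keys: VI in F# minor and I in D major.

D — VI in F# minor, I in D major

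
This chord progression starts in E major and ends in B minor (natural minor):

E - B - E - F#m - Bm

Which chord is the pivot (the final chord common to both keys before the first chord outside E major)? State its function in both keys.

Chords diatonic to E major: E, F#m, G#m, A, B, C#m, D#dim.
Reading the progression, the first chord not in that set is Bm, so the modulation leaves E major there.
The chord immediately before Bm is F#m, which is diatonic to both keys: ii in E major and v in B minor.

F#m — ii in E major, v in B minor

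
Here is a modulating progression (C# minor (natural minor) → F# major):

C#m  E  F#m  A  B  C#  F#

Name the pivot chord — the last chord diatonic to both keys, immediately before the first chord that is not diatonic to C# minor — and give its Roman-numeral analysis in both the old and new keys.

B — VII in C# minor, IV in F# major

Chords diatonic to C# minor: C#m, D#dim, E, F#m, G#m, A, B.
Reading the progression, the first chord not in that set is C#, so the modulation leaves C# minor there.
The chord immediately before C# is B, which is diatonic to both keys: VII in C# minor and IV in F# major.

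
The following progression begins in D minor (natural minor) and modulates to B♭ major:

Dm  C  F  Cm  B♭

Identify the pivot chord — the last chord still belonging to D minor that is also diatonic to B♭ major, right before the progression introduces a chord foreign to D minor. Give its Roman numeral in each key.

F — III in D minor, V in B♭ major

Chords diatonic to D minor: Dm, Edim, F, Gm, Am, B♭, C.
Reading the progression, the first chord not in that set is Cm, so the modulation leaves D minor there.
The chord immediately before Cm is F, which is diatonic to both keys: III in D minor and V in B♭ major.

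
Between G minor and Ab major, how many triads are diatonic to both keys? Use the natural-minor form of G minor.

2

Diatonic triads of G minor (natural minor): Gm (i), Adim (ii°), Bb (III), Cm (iv), Dm (v), Eb (VI), F (VII).
Diatonic triads of Ab major: Ab (I), Bbm (ii), Cm (iii), Db (IV), Eb (V), Fm (vi), Gdim (vii°).
Matching root and quality in both lists: Cm, Eb.
That gives 2 common triads.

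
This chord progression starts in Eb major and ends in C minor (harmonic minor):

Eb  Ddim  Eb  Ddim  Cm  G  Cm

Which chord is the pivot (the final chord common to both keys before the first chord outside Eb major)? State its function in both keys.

Cm — vi in Eb major, i in C minor

Chords diatonic to Eb major: Eb, Fm, Gm, Ab, Bb, Cm, Ddim.
Reading the progression, the first chord not in that set is G, so the modulation leaves Eb major there.
The chord immediately before G is Cm, which is diatonic to both keys: vi in Eb major and i in C minor.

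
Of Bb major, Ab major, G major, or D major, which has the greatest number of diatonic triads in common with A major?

D major

Triads of A major: A major (I), B minor (ii), C# minor (iii), D major (IV), E major (V), F# minor (vi), G# diminished (vii°).
Bb major shares 0: none.
Ab major shares 0: none.
G major shares 2: Bm, D.
D major shares 4: A, Bm, D, F#m.
The most common triads (4) are shared with D major.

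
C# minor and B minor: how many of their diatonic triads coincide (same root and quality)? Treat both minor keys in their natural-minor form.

2

Diatonic triads of C# minor (natural minor): C# minor (i), D# diminished (ii°), E major (III), F# minor (iv), G# minor (v), A major (VI), B major (VII).
Diatonic triads of B minor (natural minor): B minor (i), C# diminished (ii°), D major (III), E minor (iv), F# minor (v), G major (VI), A major (VII).
Matching root and quality in both lists: F# minor, A major.
That gives 2 common triads.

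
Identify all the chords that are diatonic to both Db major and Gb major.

Db, Ebm, Gb, Bbm

Triads in Db major: Db (I), Ebm (ii), Fm (iii), Gb (IV), Ab (V), Bbm (vi), Cdim (vii°).
Triads in Gb major: Gb (I), Abm (ii), Bbm (iii), Cb (IV), Db (V), Ebm (vi), Fdim (vii°).
Shared triads with their functions: Db (I in Db major, V in Gb major); Ebm (ii in Db major, vi in Gb major); Gb (IV in Db major, I in Gb major); Bbm (vi in Db major, iii in Gb major).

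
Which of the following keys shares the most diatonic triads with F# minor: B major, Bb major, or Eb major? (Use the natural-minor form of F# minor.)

Triads of F# minor (natural minor): F# minor (i), G# diminished (ii°), A major (III), B minor (iv), C# minor (v), D major (VI), E major (VII).
B major shares 2: C#m, E.
Bb major shares 0: none.
Eb major shares 0: none.
The most common triads (2) are shared with B major.

B major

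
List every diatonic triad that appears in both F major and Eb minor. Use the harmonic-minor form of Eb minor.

Bb

Triads in F major: F (I), Gm (ii), Am (iii), Bb (IV), C (V), Dm (vi), Edim (vii°).
Triads in Eb minor (harmonic minor): Ebm (i), Fdim (ii°), Gbaug (III+), Abm (iv), Bb (V), Cb (VI), Ddim (vii°).
Shared triads with their functions: Bb (IV in F major, V in Eb minor).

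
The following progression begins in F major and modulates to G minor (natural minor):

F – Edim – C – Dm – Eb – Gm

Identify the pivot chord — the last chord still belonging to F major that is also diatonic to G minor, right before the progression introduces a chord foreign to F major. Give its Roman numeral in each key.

Dm — vi in F major, v in G minor

Chords diatonic to F major: F, Gm, Am, Bb, C, Dm, Edim.
Reading the progression, the first chord not in that set is Eb, so the modulation leaves F major there.
The chord immediately before Eb is Dm, which is diatonic to both keys: vi in F major and v in G minor.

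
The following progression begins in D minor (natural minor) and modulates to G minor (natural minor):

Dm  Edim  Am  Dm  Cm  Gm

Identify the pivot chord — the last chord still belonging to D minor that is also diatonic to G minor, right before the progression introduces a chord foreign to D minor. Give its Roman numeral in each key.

Chords diatonic to D minor: Dm, Edim, F, Gm, Am, B♭, C.
Reading the progression, the first chord not in that set is Cm, so the modulation leaves D minor there.
The chord immediately before Cm is Dm, which is diatonic to both keys: i in D minor and v in G minor.

Dm — i in D minor, v in G minor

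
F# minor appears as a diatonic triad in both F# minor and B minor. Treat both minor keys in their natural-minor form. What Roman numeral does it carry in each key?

i in F# minor; v in B minor

The scale of F# minor (natural minor) is F# G# A B C# D E; F# is degree 1, and the triad built there (F#-A-C#) is minor, so it is i.
The scale of B minor (natural minor) is B C# D E F# G A; F# is degree 5, and the triad built there (F#-A-C#) is minor, so it is v.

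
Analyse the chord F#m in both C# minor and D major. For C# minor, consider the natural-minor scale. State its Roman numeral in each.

The scale of C# minor (natural minor) is C# D# E F# G# A B; F# is degree 4, and the triad built there (F#-A-C#) is minor, so it is iv.
The scale of D major is D E F# G A B C#; F# is degree 3, and the triad built there (F#-A-C#) is minor, so it is iii.

iv in C# minor; iii in D major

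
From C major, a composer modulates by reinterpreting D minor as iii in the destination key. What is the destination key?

Bb major

The numeral iii denotes a minor triad on scale degree 3. With D on degree 3, the tonic of the new key is Bb.
Degree 3 carries a minor triad in major keys, so the destination is Bb major.
Check: the diatonic triads of Bb major are Bb (I), Cm (ii), Dm (iii), Eb (IV), F (V), Gm (vi), Adim (vii°) — D minor is indeed iii.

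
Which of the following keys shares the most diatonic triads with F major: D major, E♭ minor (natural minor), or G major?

Triads of F major: F major (I), G minor (ii), A minor (iii), B♭ major (IV), C major (V), D minor (vi), E diminished (vii°).
D major shares 0: none.
E♭ minor (natural minor) shares 0: none.
G major shares 2: Am, C.
The most common triads (2) are shared with G major.

G major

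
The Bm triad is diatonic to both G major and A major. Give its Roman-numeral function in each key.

iii in G major; ii in A major

The scale of G major is G A B C D E F♯; B is degree 3, and the triad built there (B-D-F♯) is minor, so it is iii.
The scale of A major is A B C♯ D E F♯ G♯; B is degree 2, and the triad built there (B-D-F♯) is minor, so it is ii.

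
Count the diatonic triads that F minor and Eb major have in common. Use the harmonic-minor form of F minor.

Diatonic triads of F minor (harmonic minor): Fm (i), Gdim (ii°), Abaug (III+), Bbm (iv), C (V), Db (VI), Edim (vii°).
Diatonic triads of Eb major: Eb (I), Fm (ii), Gm (iii), Ab (IV), Bb (V), Cm (vi), Ddim (vii°).
Matching root and quality in both lists: Fm.
That gives 1 common triad.

1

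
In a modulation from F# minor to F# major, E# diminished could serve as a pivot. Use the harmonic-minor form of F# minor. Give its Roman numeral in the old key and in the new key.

The scale of F# minor (harmonic minor) is F# G# A B C# D E#; E# is degree 7, and the triad built there (E#-G#-B) is diminished, so it is vii°.
The scale of F# major is F# G# A# B C# D# E#; E# is degree 7, and the triad built there (E#-G#-B) is diminished, so it is vii°.

vii° in F# minor; vii° in F# major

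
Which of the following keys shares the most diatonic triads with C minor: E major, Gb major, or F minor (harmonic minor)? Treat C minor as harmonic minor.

F minor

Triads of C minor (harmonic minor): C minor (i), D diminished (ii°), Eb augmented (III+), F minor (iv), G major (V), Ab major (VI), B diminished (vii°).
E major shares 0: none.
Gb major shares 0: none.
F minor (harmonic minor) shares 1: Fm.
The most common triads (1) are shared with F minor.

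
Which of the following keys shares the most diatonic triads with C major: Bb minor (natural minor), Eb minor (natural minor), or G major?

G major

Triads of C major: C major (I), D minor (ii), E minor (iii), F major (IV), G major (V), A minor (vi), B diminished (vii°).
Bb minor (natural minor) shares 0: none.
Eb minor (natural minor) shares 0: none.
G major shares 4: C, Em, G, Am.
The most common triads (4) are shared with G major.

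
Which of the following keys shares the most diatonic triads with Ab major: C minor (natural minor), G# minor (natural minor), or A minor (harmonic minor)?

C minor

Triads of Ab major: Ab major (I), Bb minor (ii), C minor (iii), Db major (IV), Eb major (V), F minor (vi), G diminished (vii°).
C minor (natural minor) shares 4: Ab, Cm, Eb, Fm.
G# minor (natural minor) shares 0: none.
A minor (harmonic minor) shares 0: none.
The most common triads (4) are shared with C minor.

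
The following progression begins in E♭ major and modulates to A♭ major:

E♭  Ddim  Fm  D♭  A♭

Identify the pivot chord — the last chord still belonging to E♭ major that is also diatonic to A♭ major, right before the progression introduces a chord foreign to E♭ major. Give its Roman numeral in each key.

Fm — ii in E♭ major, vi in A♭ major

Chords diatonic to E♭ major: E♭, Fm, Gm, A♭, B♭, Cm, Ddim.
Reading the progression, the first chord not in that set is D♭, so the modulation leaves E♭ major there.
The chord immediately before D♭ is Fm, which is diatonic to both keys: ii in E♭ major and vi in A♭ major.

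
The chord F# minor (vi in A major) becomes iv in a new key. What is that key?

C# minor

The numeral iv denotes a minor triad on scale degree 4. With F# on degree 4, the tonic of the new key is C#.
Degree 4 carries a minor triad in minor keys, so the destination is C# minor.
Check: the diatonic triads of C# minor (natural minor) are C#m (i), D#dim (ii°), E (III), F#m (iv), G#m (v), A (VI), B (VII) — F# minor is indeed iv.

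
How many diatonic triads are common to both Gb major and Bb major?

0

Diatonic triads of Gb major: Gb (I), Abm (ii), Bbm (iii), Cb (IV), Db (V), Ebm (vi), Fdim (vii°).
Diatonic triads of Bb major: Bb (I), Cm (ii), Dm (iii), Eb (IV), F (V), Gm (vi), Adim (vii°).
No triad has the same root and quality in both keys.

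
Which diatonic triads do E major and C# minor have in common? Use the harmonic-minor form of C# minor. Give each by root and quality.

Triads in E major: E (I), F#m (ii), G#m (iii), A (IV), B (V), C#m (vi), D#dim (vii°).
Triads in C# minor (harmonic minor): C#m (i), D#dim (ii°), Eaug (III+), F#m (iv), G# (V), A (VI), B#dim (vii°).
Shared triads with their functions: F#m (ii in E major, iv in C# minor); A (IV in E major, VI in C# minor); C#m (vi in E major, i in C# minor); D#dim (vii° in E major, ii° in C# minor).

F#m, A, C#m, D#dim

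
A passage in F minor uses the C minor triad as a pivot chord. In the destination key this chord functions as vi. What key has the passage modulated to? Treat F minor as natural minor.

The numeral vi denotes a minor triad on scale degree 6. With C on degree 6, the tonic of the new key is Eb.
Degree 6 carries a minor triad in major keys, so the destination is Eb major.
Check: the diatonic triads of Eb major are Eb (I), Fm (ii), Gm (iii), Ab (IV), Bb (V), Cm (vi), Ddim (vii°) — C minor is indeed vi.

Eb major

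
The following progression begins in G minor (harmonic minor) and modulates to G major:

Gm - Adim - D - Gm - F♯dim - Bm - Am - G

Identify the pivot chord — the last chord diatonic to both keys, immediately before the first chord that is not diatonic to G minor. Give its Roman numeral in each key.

Chords diatonic to G minor: Gm, Adim, B♭aug, Cm, D, E♭, F♯dim.
Reading the progression, the first chord not in that set is Bm, so the modulation leaves G minor there.
The chord immediately before Bm is F♯dim, which is diatonic to both keys: vii° in G minor and vii° in G major.

F♯dim — vii° in G minor, vii° in G major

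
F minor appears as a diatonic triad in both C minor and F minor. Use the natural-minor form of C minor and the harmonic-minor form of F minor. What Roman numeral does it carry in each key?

iv in C minor; i in F minor

The scale of C minor (natural minor) is C D E♭ F G A♭ B♭; F is degree 4, and the triad built there (F-A♭-C) is minor, so it is iv.
The scale of F minor (harmonic minor) is F G A♭ B♭ C D♭ E; F is degree 1, and the triad built there (F-A♭-C) is minor, so it is i.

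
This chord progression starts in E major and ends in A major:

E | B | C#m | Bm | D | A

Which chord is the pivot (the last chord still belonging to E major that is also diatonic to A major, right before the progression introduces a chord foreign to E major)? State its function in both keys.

Chords diatonic to E major: E, F#m, G#m, A, B, C#m, D#dim.
Reading the progression, the first chord not in that set is Bm, so the modulation leaves E major there.
The chord immediately before Bm is C#m, which is diatonic to both keys: vi in E major and iii in A major.

C#m — vi in E major, iii in A major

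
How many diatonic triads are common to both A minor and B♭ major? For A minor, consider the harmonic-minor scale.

Diatonic triads of A minor (harmonic minor): Am (i), Bdim (ii°), Caug (III+), Dm (iv), E (V), F (VI), G♯dim (vii°).
Diatonic triads of B♭ major: B♭ (I), Cm (ii), Dm (iii), E♭ (IV), F (V), Gm (vi), Adim (vii°).
Matching root and quality in both lists: Dm, F.
That gives 2 common triads.

2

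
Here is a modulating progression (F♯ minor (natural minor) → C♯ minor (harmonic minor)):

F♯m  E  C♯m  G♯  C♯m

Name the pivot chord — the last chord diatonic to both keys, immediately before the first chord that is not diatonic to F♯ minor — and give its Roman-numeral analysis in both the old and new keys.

C♯m — v in F♯ minor, i in C♯ minor

Chords diatonic to F♯ minor: F♯m, G♯dim, A, Bm, C♯m, D, E.
Reading the progression, the first chord not in that set is G♯, so the modulation leaves F♯ minor there.
The chord immediately before G♯ is C♯m, which is diatonic to both keys: v in F♯ minor and i in C♯ minor.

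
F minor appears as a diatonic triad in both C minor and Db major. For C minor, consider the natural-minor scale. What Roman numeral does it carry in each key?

The scale of C minor (natural minor) is C D Eb F G Ab Bb; F is degree 4, and the triad built there (F-Ab-C) is minor, so it is iv.
The scale of Db major is Db Eb F Gb Ab Bb C; F is degree 3, and the triad built there (F-Ab-C) is minor, so it is iii.

iv in C minor; iii in Db major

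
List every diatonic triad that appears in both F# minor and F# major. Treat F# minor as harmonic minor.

Triads in F# minor (harmonic minor): F#m (i), G#dim (ii°), Aaug (III+), Bm (iv), C# (V), D (VI), E#dim (vii°).
Triads in F# major: F# (I), G#m (ii), A#m (iii), B (IV), C# (V), D#m (vi), E#dim (vii°).
Shared triads with their functions: C# (V in F# minor, V in F# major); E#dim (vii° in F# minor, vii° in F# major).

C#, E#dim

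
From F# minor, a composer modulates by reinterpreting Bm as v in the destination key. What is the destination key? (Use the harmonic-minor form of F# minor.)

The numeral v denotes a minor triad on scale degree 5. With B on degree 5, the tonic of the new key is E.
Degree 5 carries a minor triad in natural-minor keys, so the destination is E minor.
Check: the diatonic triads of E minor (natural minor) are Em (i), F#dim (ii°), G (III), Am (iv), Bm (v), C (VI), D (VII) — Bm is indeed v.

E minor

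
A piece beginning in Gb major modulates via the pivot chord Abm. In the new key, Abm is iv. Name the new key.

The numeral iv denotes a minor triad on scale degree 4. With Ab on degree 4, the tonic of the new key is Eb.
Degree 4 carries a minor triad in minor keys, so the destination is Eb minor.
Check: the diatonic triads of Eb minor (natural minor) are Ebm (i), Fdim (ii°), Gb (III), Abm (iv), Bbm (v), Cb (VI), Db (VII) — Abm is indeed iv.

Eb minor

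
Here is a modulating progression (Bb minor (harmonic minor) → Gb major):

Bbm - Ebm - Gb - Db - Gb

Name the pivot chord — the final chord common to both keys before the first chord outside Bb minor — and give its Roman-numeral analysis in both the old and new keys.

Gb — VI in Bb minor, I in Gb major

Chords diatonic to Bb minor: Bbm, Cdim, Dbaug, Ebm, F, Gb, Adim.
Reading the progression, the first chord not in that set is Db, so the modulation leaves Bb minor there.
The chord immediately before Db is Gb, which is diatonic to both keys: VI in Bb minor and I in Gb major.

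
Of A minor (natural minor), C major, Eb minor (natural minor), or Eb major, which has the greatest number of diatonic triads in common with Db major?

Triads of Db major: Db major (I), Eb minor (ii), F minor (iii), Gb major (IV), Ab major (V), Bb minor (vi), C diminished (vii°).
A minor (natural minor) shares 0: none.
C major shares 0: none.
Eb minor (natural minor) shares 4: Db, Ebm, Gb, Bbm.
Eb major shares 2: Fm, Ab.
The most common triads (4) are shared with Eb minor.

Eb minor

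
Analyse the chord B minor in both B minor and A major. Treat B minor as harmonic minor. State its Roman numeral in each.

The scale of B minor (harmonic minor) is B C# D E F# G A#; B is degree 1, and the triad built there (B-D-F#) is minor, so it is i.
The scale of A major is A B C# D E F# G#; B is degree 2, and the triad built there (B-D-F#) is minor, so it is ii.

i in B minor; ii in A major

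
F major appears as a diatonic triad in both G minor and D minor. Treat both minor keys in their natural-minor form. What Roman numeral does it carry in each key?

VII in G minor; III in D minor

The scale of G minor (natural minor) is G A Bb C D Eb F; F is degree 7, and the triad built there (F-A-C) is major, so it is VII.
The scale of D minor (natural minor) is D E F G A Bb C; F is degree 3, and the triad built there (F-A-C) is major, so it is III.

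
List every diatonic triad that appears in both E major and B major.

E, G#m, B, C#m

Triads in E major: E (I), F#m (ii), G#m (iii), A (IV), B (V), C#m (vi), D#dim (vii°).
Triads in B major: B (I), C#m (ii), D#m (iii), E (IV), F# (V), G#m (vi), A#dim (vii°).
Shared triads with their functions: E (I in E major, IV in B major); G#m (iii in E major, vi in B major); B (V in E major, I in B major); C#m (vi in E major, ii in B major).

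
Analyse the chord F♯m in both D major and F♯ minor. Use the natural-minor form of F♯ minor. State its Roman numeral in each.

iii in D major; i in F♯ minor

The scale of D major is D E F♯ G A B C♯; F♯ is degree 3, and the triad built there (F♯-A-C♯) is minor, so it is iii.
The scale of F♯ minor (natural minor) is F♯ G♯ A B C♯ D E; F♯ is degree 1, and the triad built there (F♯-A-C♯) is minor, so it is i.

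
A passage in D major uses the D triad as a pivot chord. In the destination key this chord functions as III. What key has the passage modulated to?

B minor

The numeral III denotes a major triad on scale degree 3. With D on degree 3, the tonic of the new key is B.
Degree 3 carries a major triad in natural-minor keys, so the destination is B minor.
Check: the diatonic triads of B minor (natural minor) are Bm (i), C♯dim (ii°), D (III), Em (iv), F♯m (v), G (VI), A (VII) — D is indeed III.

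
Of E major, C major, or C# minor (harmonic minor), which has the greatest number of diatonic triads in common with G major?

Triads of G major: G (I), Am (ii), Bm (iii), C (IV), D (V), Em (vi), F#dim (vii°).
E major shares 0: none.
C major shares 4: G, Am, C, Em.
C# minor (harmonic minor) shares 0: none.
The most common triads (4) are shared with C major.

C major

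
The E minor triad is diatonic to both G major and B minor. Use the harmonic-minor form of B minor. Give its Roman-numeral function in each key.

The scale of G major is G A B C D E F#; E is degree 6, and the triad built there (E-G-B) is minor, so it is vi.
The scale of B minor (harmonic minor) is B C# D E F# G A#; E is degree 4, and the triad built there (E-G-B) is minor, so it is iv.

vi in G major; iv in B minor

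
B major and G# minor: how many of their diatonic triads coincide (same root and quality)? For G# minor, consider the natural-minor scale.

Diatonic triads of B major: B (I), C#m (ii), D#m (iii), E (IV), F# (V), G#m (vi), A#dim (vii°).
Diatonic triads of G# minor (natural minor): G#m (i), A#dim (ii°), B (III), C#m (iv), D#m (v), E (VI), F# (VII).
Matching root and quality in both lists: B, C#m, D#m, E, F#, G#m, A#dim.
That gives 7 common triads.

7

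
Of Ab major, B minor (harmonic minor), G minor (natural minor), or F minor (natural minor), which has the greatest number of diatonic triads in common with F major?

Triads of F major: F major (I), G minor (ii), A minor (iii), Bb major (IV), C major (V), D minor (vi), E diminished (vii°).
Ab major shares 0: none.
B minor (harmonic minor) shares 0: none.
G minor (natural minor) shares 4: F, Gm, Bb, Dm.
F minor (natural minor) shares 0: none.
The most common triads (4) are shared with G minor.

G minor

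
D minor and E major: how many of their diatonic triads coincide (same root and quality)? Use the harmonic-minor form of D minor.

1

Diatonic triads of D minor (harmonic minor): D minor (i), E diminished (ii°), F augmented (III+), G minor (iv), A major (V), Bb major (VI), C# diminished (vii°).
Diatonic triads of E major: E major (I), F# minor (ii), G# minor (iii), A major (IV), B major (V), C# minor (vi), D# diminished (vii°).
Matching root and quality in both lists: A major.
That gives 1 common triad.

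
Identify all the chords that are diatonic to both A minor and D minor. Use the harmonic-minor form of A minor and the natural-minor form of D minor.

Triads in A minor (harmonic minor): A minor (i), B diminished (ii°), C augmented (III+), D minor (iv), E major (V), F major (VI), G# diminished (vii°).
Triads in D minor (natural minor): D minor (i), E diminished (ii°), F major (III), G minor (iv), A minor (v), Bb major (VI), C major (VII).
Shared triads with their functions: A minor (i in A minor, v in D minor); D minor (iv in A minor, i in D minor); F major (VI in A minor, III in D minor).

Am, Dm, F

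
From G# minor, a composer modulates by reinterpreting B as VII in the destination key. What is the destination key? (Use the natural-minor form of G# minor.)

C# minor

The numeral VII denotes a major triad on scale degree 7. With B on degree 7, the tonic of the new key is C#.
Degree 7 carries a major triad in natural-minor keys, so the destination is C# minor.
Check: the diatonic triads of C# minor (natural minor) are C#m (i), D#dim (ii°), E (III), F#m (iv), G#m (v), A (VI), B (VII) — B is indeed VII.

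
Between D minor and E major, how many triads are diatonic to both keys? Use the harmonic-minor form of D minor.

1

Diatonic triads of D minor (harmonic minor): Dm (i), Edim (ii°), Faug (III+), Gm (iv), A (V), Bb (VI), C#dim (vii°).
Diatonic triads of E major: E (I), F#m (ii), G#m (iii), A (IV), B (V), C#m (vi), D#dim (vii°).
Matching root and quality in both lists: A.
That gives 1 common triad.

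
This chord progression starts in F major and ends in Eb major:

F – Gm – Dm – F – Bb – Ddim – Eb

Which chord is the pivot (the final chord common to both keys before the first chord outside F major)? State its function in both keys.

Chords diatonic to F major: F, Gm, Am, Bb, C, Dm, Edim.
Reading the progression, the first chord not in that set is Ddim, so the modulation leaves F major there.
The chord immediately before Ddim is Bb, which is diatonic to both keys: IV in F major and V in Eb major.

Bb — IV in F major, V in Eb major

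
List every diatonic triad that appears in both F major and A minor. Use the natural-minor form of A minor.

Triads in F major: F (I), Gm (ii), Am (iii), Bb (IV), C (V), Dm (vi), Edim (vii°).
Triads in A minor (natural minor): Am (i), Bdim (ii°), C (III), Dm (iv), Em (v), F (VI), G (VII).
Shared triads with their functions: F (I in F major, VI in A minor); Am (iii in F major, i in A minor); C (V in F major, III in A minor); Dm (vi in F major, iv in A minor).

F, Am, C, Dm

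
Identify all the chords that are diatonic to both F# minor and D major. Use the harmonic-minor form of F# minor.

Triads in F# minor (harmonic minor): F#m (i), G#dim (ii°), Aaug (III+), Bm (iv), C# (V), D (VI), E#dim (vii°).
Triads in D major: D (I), Em (ii), F#m (iii), G (IV), A (V), Bm (vi), C#dim (vii°).
Shared triads with their functions: F#m (i in F# minor, iii in D major); Bm (iv in F# minor, vi in D major); D (VI in F# minor, I in D major).

F#m, Bm, D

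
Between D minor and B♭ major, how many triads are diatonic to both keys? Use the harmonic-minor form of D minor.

3

Diatonic triads of D minor (harmonic minor): Dm (i), Edim (ii°), Faug (III+), Gm (iv), A (V), B♭ (VI), C♯dim (vii°).
Diatonic triads of B♭ major: B♭ (I), Cm (ii), Dm (iii), E♭ (IV), F (V), Gm (vi), Adim (vii°).
Matching root and quality in both lists: Dm, Gm, B♭.
That gives 3 common triads.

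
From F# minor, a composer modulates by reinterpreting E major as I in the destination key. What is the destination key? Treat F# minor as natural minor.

E major

The numeral I denotes a major triad on scale degree 1. With E on degree 1, the tonic of the new key is E.
Degree 1 carries a major triad in major keys, so the destination is E major.
Check: the diatonic triads of E major are E (I), F#m (ii), G#m (iii), A (IV), B (V), C#m (vi), D#dim (vii°) — E major is indeed I.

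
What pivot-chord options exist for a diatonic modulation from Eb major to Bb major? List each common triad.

Eb, Gm, Bb, Cm

Triads in Eb major: Eb (I), Fm (ii), Gm (iii), Ab (IV), Bb (V), Cm (vi), Ddim (vii°).
Triads in Bb major: Bb (I), Cm (ii), Dm (iii), Eb (IV), F (V), Gm (vi), Adim (vii°).
Shared triads with their functions: Eb (I in Eb major, IV in Bb major); Gm (iii in Eb major, vi in Bb major); Bb (V in Eb major, I in Bb major); Cm (vi in Eb major, ii in Bb major).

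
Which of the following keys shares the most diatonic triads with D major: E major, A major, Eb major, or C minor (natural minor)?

A major

Triads of D major: D major (I), E minor (ii), F# minor (iii), G major (IV), A major (V), B minor (vi), C# diminished (vii°).
E major shares 2: F#m, A.
A major shares 4: D, F#m, A, Bm.
Eb major shares 0: none.
C minor (natural minor) shares 0: none.
The most common triads (4) are shared with A major.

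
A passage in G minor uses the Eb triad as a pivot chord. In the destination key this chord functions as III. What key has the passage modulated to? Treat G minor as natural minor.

C minor

The numeral III denotes a major triad on scale degree 3. With Eb on degree 3, the tonic of the new key is C.
Degree 3 carries a major triad in natural-minor keys, so the destination is C minor.
Check: the diatonic triads of C minor (natural minor) are Cm (i), Ddim (ii°), Eb (III), Fm (iv), Gm (v), Ab (VI), Bb (VII) — Eb is indeed III.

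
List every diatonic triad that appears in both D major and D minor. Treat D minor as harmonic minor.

Triads in D major: D major (I), E minor (ii), F# minor (iii), G major (IV), A major (V), B minor (vi), C# diminished (vii°).
Triads in D minor (harmonic minor): D minor (i), E diminished (ii°), F augmented (III+), G minor (iv), A major (V), Bb major (VI), C# diminished (vii°).
Shared triads with their functions: A major (V in D major, V in D minor); C# diminished (vii° in D major, vii° in D minor).

A, C#dim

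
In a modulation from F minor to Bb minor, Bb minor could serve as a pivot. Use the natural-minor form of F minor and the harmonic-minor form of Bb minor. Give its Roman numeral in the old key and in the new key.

The scale of F minor (natural minor) is F G Ab Bb C Db Eb; Bb is degree 4, and the triad built there (Bb-Db-F) is minor, so it is iv.
The scale of Bb minor (harmonic minor) is Bb C Db Eb F Gb A; Bb is degree 1, and the triad built there (Bb-Db-F) is minor, so it is i.

iv in F minor; i in Bb minor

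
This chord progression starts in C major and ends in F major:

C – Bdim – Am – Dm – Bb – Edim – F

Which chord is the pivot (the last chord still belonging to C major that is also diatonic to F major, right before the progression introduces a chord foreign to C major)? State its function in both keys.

Dm — ii in C major, vi in F major

Chords diatonic to C major: C, Dm, Em, F, G, Am, Bdim.
Reading the progression, the first chord not in that set is Bb, so the modulation leaves C major there.
The chord immediately before Bb is Dm, which is diatonic to both keys: ii in C major and vi in F major.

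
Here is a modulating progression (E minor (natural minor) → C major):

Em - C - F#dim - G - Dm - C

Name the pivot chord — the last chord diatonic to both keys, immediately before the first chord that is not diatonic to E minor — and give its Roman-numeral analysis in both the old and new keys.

G — III in E minor, V in C major

Chords diatonic to E minor: Em, F#dim, G, Am, Bm, C, D.
Reading the progression, the first chord not in that set is Dm, so the modulation leaves E minor there.
The chord immediately before Dm is G, which is diatonic to both keys: III in E minor and V in C major.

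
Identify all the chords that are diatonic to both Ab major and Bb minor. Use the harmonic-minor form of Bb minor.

Bbm

Triads in Ab major: Ab (I), Bbm (ii), Cm (iii), Db (IV), Eb (V), Fm (vi), Gdim (vii°).
Triads in Bb minor (harmonic minor): Bbm (i), Cdim (ii°), Dbaug (III+), Ebm (iv), F (V), Gb (VI), Adim (vii°).
Shared triads with their functions: Bbm (ii in Ab major, i in Bb minor).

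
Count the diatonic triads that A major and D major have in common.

Diatonic triads of A major: A (I), Bm (ii), C#m (iii), D (IV), E (V), F#m (vi), G#dim (vii°).
Diatonic triads of D major: D (I), Em (ii), F#m (iii), G (IV), A (V), Bm (vi), C#dim (vii°).
Matching root and quality in both lists: A, Bm, D, F#m.
That gives 4 common triads.

4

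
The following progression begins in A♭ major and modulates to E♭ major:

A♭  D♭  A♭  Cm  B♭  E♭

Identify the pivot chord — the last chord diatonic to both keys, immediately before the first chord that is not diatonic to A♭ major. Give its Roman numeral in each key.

Cm — iii in A♭ major, vi in E♭ major

Chords diatonic to A♭ major: A♭, B♭m, Cm, D♭, E♭, Fm, Gdim.
Reading the progression, the first chord not in that set is B♭, so the modulation leaves A♭ major there.
The chord immediately before B♭ is Cm, which is diatonic to both keys: iii in A♭ major and vi in E♭ major.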